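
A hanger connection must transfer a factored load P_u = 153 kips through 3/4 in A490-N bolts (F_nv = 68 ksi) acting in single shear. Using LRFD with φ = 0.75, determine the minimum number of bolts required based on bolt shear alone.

A_b = π·0.75²/4 = 0.4418 in².
Per-bolt design strength φR_n = 0.75 × 68 × 0.4418 × 1 = 22.53 kips.
n ≥ 153 / 22.53 = 6.791 → use 7 bolts.

7 bolts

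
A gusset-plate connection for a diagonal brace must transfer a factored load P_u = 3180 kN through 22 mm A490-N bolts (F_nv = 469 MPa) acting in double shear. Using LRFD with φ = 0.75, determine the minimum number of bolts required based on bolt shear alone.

12 bolts

A_b = π·22²/4 = 380.1 mm².
Per-bolt design strength φR_n = 0.75 × 469 × 380.1 × 2 / 1000 = 267.4 kN.
n ≥ 3180 / 267.4 = 11.89 → use 12 bolts.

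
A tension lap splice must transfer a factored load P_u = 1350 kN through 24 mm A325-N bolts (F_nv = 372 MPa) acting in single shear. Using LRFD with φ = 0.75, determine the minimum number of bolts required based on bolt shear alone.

11 bolts

A_b = π·24²/4 = 452.4 mm².
Per-bolt design strength φR_n = 0.75 × 372 × 452.4 × 1 / 1000 = 126.2 kN.
n ≥ 1350 / 126.2 = 10.7 → use 11 bolts.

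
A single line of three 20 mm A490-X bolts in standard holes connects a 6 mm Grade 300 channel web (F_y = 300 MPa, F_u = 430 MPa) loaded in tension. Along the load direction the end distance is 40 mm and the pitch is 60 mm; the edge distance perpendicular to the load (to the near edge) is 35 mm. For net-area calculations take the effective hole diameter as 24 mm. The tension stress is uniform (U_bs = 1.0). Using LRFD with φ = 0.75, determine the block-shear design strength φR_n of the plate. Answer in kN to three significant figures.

Shear plane L_v = 40 + 2·60 = 160 mm; A_gv = 160 × 6 = 960 mm².
A_nv = (160 − 2.5·24) × 6 = 600 mm².
A_nt = (35 − 0.5·24) × 6 = 138 mm².
0.6 F_u A_nv = 154.8 kN; 0.6 F_y A_gv = 172.8 kN → shear rupture governs the shear term.
R_n = 154.8 + 1.0 × 430 × 138 / 1000 = 214.1 kN.
Design strength φR_n = 0.75 × 214.1 = 161 kN.

161 kN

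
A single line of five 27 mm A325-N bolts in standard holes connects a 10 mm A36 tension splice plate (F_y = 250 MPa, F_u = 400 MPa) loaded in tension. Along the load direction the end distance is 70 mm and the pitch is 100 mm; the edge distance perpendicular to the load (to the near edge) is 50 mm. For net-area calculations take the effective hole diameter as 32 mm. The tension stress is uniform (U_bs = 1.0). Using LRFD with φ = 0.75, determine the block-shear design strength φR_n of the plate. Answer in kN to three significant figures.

Shear plane L_v = 70 + 4·100 = 470 mm; A_gv = 470 × 10 = 4700 mm².
A_nv = (470 − 4.5·32) × 10 = 3260 mm².
A_nt = (50 − 0.5·32) × 10 = 340 mm².
0.6 F_u A_nv = 782.4 kN; 0.6 F_y A_gv = 705 kN → shear yielding governs the shear term.
R_n = 705 + 1.0 × 400 × 340 / 1000 = 841 kN.
Design strength φR_n = 0.75 × 841 = 631 kN.

631 kN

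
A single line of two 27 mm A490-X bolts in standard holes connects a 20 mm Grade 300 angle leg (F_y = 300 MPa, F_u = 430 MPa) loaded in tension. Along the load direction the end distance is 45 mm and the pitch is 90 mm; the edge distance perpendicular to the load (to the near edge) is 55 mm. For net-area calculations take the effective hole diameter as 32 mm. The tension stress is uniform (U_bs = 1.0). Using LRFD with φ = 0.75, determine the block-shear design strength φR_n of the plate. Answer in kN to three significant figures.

588 kN

Shear plane L_v = 45 + 1·90 = 135 mm; A_gv = 135 × 20 = 2700 mm².
A_nv = (135 − 1.5·32) × 20 = 1740 mm².
A_nt = (55 − 0.5·32) × 20 = 780 mm².
0.6 F_u A_nv = 448.9 kN; 0.6 F_y A_gv = 486 kN → shear rupture governs the shear term.
R_n = 448.9 + 1.0 × 430 × 780 / 1000 = 784.3 kN.
Design strength φR_n = 0.75 × 784.3 = 588 kN.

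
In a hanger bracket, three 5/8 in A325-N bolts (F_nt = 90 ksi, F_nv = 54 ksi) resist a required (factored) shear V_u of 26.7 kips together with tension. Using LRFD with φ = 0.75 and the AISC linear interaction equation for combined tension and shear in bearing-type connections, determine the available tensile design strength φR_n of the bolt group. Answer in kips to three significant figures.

36.3 kips

A_b = π·0.625²/4 = 0.3068 in²; f_rv = 26.7 / (3 × 0.3068) = 29.01 ksi.
F'_nt = 1.3 F_nt − (F_nt / φF_nv) f_rv = 1.3·90 − (90/(0.75·54))·29.01 = 52.53 ksi, capped at F_nt → F'_nt = 52.53 ksi.
R_n = F'_nt · A_b · n = 52.53 × 0.3068 × 3 = 48.35 kips.
Design strength φR_n = 0.75 × 48.35 = 36.3 kips.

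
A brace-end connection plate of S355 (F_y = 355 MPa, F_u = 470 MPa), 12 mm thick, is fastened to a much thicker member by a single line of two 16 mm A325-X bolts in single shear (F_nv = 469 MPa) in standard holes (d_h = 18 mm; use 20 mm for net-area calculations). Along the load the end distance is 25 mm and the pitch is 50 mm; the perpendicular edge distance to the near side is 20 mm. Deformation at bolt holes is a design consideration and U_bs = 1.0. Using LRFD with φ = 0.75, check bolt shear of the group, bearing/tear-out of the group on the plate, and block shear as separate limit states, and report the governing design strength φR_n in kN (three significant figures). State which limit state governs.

Bolt shear: A_b = π·16²/4 = 201.1 mm²; R_n = 469 × 201.1 × 2 × 1 / 1000 = 188.6 kN → 0.75 × 188.6 = 141 kN.
Bearing: edge l_c = 16, r_n = 108.3 kN; interior l_c = 32, r_n = 216.6 kN; R_n = 108.3 + 1·216.6 = 324.9 kN → 244 kN.
Block shear: A_gv = 900, A_nv = 540, A_nt = 120 mm²; R_n = min(0.6F_uA_nv, 0.6F_yA_gv) + U_bs·F_u·A_nt = 208.7 kN → 157 kN.
Bolt shear governs: 141 kN.

141 kN (bolt shear governs)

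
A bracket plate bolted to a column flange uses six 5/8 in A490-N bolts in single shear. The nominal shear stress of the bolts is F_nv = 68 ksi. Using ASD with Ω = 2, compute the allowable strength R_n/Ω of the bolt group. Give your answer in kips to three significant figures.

A_b = π × 0.625² / 4 = 0.3068 in².
R_n = F_nv · A_b · n · n_s = 68 × 0.3068 × 6 × 1 = 125.2 kips.
Allowable strength R_n/Ω = 125.2 / 2 = 62.6 kips.

62.6 kips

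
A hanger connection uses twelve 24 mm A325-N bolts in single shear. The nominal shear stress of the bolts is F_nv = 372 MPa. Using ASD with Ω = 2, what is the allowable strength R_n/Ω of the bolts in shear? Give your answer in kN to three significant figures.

1010 kN

A_b = π × 24² / 4 = 452.4 mm².
R_n = F_nv · A_b · n · n_s = 372 × 452.4 × 12 × 1 / 1000 = 2019 kN.
Allowable strength R_n/Ω = 2019 / 2 = 1010 kN.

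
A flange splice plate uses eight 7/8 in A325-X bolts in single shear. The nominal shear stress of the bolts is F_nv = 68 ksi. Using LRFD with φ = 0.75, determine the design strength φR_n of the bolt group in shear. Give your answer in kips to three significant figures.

A_b = π × 0.875² / 4 = 0.6013 in².
R_n = F_nv · A_b · n · n_s = 68 × 0.6013 × 8 × 1 = 327.1 kips.
Design strength φR_n = 0.75 × 327.1 = 245 kips.

245 kips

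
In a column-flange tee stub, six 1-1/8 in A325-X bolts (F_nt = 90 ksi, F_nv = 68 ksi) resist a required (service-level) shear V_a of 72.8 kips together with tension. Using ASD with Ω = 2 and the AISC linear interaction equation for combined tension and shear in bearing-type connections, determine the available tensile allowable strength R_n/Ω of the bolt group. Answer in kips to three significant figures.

A_b = π·1.125²/4 = 0.994 in²; f_rv = 72.8 / (6 × 0.994) = 12.21 ksi.
F'_nt = 1.3 F_nt − (Ω F_nt / F_nv) f_rv = 1.3·90 − (2·90/68)·12.21 = 84.69 ksi, capped at F_nt → F'_nt = 84.69 ksi.
R_n = F'_nt · A_b · n = 84.69 × 0.994 × 6 = 505.1 kips.
Allowable strength R_n/Ω = 505.1 / 2 = 253 kips.

253 kips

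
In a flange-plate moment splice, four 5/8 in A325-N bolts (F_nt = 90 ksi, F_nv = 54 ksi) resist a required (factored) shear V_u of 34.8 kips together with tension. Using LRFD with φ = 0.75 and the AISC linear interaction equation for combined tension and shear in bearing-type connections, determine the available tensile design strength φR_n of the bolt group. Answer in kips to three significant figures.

49.7 kips

A_b = π·0.625²/4 = 0.3068 in²; f_rv = 34.8 / (4 × 0.3068) = 28.36 ksi.
F'_nt = 1.3 F_nt − (F_nt / φF_nv) f_rv = 1.3·90 − (90/(0.75·54))·28.36 = 53.98 ksi, capped at F_nt → F'_nt = 53.98 ksi.
R_n = F'_nt · A_b · n = 53.98 × 0.3068 × 4 = 66.25 kips.
Design strength φR_n = 0.75 × 66.25 = 49.7 kips.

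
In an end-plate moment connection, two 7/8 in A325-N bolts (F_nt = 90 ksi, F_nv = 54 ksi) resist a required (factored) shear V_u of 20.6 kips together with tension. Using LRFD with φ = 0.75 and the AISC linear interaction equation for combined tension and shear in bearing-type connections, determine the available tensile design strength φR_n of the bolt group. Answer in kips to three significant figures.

A_b = π·0.875²/4 = 0.6013 in²; f_rv = 20.6 / (2 × 0.6013) = 17.13 ksi.
F'_nt = 1.3 F_nt − (F_nt / φF_nv) f_rv = 1.3·90 − (90/(0.75·54))·17.13 = 78.94 ksi, capped at F_nt → F'_nt = 78.94 ksi.
R_n = F'_nt · A_b · n = 78.94 × 0.6013 × 2 = 94.93 kips.
Design strength φR_n = 0.75 × 94.93 = 71.2 kips.

71.2 kips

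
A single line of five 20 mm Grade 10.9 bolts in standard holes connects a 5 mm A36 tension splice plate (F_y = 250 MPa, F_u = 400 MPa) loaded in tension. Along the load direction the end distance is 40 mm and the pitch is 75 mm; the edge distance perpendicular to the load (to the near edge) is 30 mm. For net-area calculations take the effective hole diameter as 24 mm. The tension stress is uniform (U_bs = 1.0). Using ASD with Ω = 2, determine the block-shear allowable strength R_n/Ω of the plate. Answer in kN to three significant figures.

146 kN

Shear plane L_v = 40 + 4·75 = 340 mm; A_gv = 340 × 5 = 1700 mm².
A_nv = (340 − 4.5·24) × 5 = 1160 mm².
A_nt = (30 − 0.5·24) × 5 = 90 mm².
0.6 F_u A_nv = 278.4 kN; 0.6 F_y A_gv = 255 kN → shear yielding governs the shear term.
R_n = 255 + 1.0 × 400 × 90 / 1000 = 291 kN.
Allowable strength R_n/Ω = 291 / 2 = 146 kN.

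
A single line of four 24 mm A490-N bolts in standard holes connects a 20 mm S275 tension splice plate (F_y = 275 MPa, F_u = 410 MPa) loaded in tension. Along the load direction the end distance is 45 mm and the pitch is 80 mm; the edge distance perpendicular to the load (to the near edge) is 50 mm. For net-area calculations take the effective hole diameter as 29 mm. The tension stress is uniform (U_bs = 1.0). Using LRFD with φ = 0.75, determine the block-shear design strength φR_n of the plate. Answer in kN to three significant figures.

Shear plane L_v = 45 + 3·80 = 285 mm; A_gv = 285 × 20 = 5700 mm².
A_nv = (285 − 3.5·29) × 20 = 3670 mm².
A_nt = (50 − 0.5·29) × 20 = 710 mm².
0.6 F_u A_nv = 902.8 kN; 0.6 F_y A_gv = 940.5 kN → shear rupture governs the shear term.
R_n = 902.8 + 1.0 × 410 × 710 / 1000 = 1194 kN.
Design strength φR_n = 0.75 × 1194 = 895 kN.

895 kN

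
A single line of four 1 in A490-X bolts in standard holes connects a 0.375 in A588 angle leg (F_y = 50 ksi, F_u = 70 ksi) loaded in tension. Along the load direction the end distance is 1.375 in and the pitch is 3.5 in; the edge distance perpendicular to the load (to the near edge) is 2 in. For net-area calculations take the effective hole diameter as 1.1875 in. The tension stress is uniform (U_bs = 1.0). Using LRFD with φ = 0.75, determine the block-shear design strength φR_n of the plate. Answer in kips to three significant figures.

Shear plane L_v = 1.375 + 3·3.5 = 11.88 in; A_gv = 11.88 × 0.375 = 4.453 in².
A_nv = (11.88 − 3.5·1.1875) × 0.375 = 2.895 in².
A_nt = (2 − 0.5·1.1875) × 0.375 = 0.5273 in².
0.6 F_u A_nv = 121.6 kips; 0.6 F_y A_gv = 133.6 kips → shear rupture governs the shear term.
R_n = 121.6 + 1.0 × 70 × 0.5273 = 158.5 kips.
Design strength φR_n = 0.75 × 158.5 = 119 kips.

119 kips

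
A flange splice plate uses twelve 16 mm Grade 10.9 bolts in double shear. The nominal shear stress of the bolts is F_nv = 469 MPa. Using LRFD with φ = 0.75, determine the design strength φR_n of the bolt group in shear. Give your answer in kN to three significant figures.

1700 kN

A_b = π × 16² / 4 = 201.1 mm².
R_n = F_nv · A_b · n · n_s = 469 × 201.1 × 12 × 2 / 1000 = 2263 kN.
Design strength φR_n = 0.75 × 2263 = 1700 kN.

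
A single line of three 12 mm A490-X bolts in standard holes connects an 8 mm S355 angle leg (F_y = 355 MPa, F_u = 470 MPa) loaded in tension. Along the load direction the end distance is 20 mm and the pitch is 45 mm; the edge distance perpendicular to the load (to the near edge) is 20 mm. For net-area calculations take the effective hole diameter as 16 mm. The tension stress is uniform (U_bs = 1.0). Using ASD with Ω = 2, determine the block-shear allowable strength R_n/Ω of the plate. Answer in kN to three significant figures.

Shear plane L_v = 20 + 2·45 = 110 mm; A_gv = 110 × 8 = 880 mm².
A_nv = (110 − 2.5·16) × 8 = 560 mm².
A_nt = (20 − 0.5·16) × 8 = 96 mm².
0.6 F_u A_nv = 157.9 kN; 0.6 F_y A_gv = 187.4 kN → shear rupture governs the shear term.
R_n = 157.9 + 1.0 × 470 × 96 / 1000 = 203 kN.
Allowable strength R_n/Ω = 203 / 2 = 102 kN.

102 kN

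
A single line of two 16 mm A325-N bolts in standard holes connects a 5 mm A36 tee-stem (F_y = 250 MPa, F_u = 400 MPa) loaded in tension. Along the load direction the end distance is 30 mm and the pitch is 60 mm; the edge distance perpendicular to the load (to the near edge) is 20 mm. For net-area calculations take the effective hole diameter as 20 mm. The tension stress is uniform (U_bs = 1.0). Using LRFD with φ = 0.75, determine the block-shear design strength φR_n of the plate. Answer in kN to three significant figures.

Shear plane L_v = 30 + 1·60 = 90 mm; A_gv = 90 × 5 = 450 mm².
A_nv = (90 − 1.5·20) × 5 = 300 mm².
A_nt = (20 − 0.5·20) × 5 = 50 mm².
0.6 F_u A_nv = 72 kN; 0.6 F_y A_gv = 67.5 kN → shear yielding governs the shear term.
R_n = 67.5 + 1.0 × 400 × 50 / 1000 = 87.5 kN.
Design strength φR_n = 0.75 × 87.5 = 65.6 kN.

65.6 kN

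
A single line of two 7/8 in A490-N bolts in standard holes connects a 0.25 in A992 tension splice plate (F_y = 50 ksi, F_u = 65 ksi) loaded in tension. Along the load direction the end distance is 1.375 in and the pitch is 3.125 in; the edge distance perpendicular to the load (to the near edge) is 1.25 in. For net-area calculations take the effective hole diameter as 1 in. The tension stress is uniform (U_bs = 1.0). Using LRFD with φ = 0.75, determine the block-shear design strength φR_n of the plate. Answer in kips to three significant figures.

Shear plane L_v = 1.375 + 1·3.125 = 4.5 in; A_gv = 4.5 × 0.25 = 1.125 in².
A_nv = (4.5 − 1.5·1) × 0.25 = 0.75 in².
A_nt = (1.25 − 0.5·1) × 0.25 = 0.1875 in².
0.6 F_u A_nv = 29.25 kips; 0.6 F_y A_gv = 33.75 kips → shear rupture governs the shear term.
R_n = 29.25 + 1.0 × 65 × 0.1875 = 41.44 kips.
Design strength φR_n = 0.75 × 41.44 = 31.1 kips.

31.1 kips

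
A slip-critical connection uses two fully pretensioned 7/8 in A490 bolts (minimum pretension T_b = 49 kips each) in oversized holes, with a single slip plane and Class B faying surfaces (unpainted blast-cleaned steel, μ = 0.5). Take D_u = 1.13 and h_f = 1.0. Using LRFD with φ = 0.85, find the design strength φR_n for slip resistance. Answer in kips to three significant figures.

47.1 kips

R_n = μ · D_u · h_f · T_b · n_s · n_b = 0.5 × 1.13 × 1.0 × 49 × 1 × 2 = 55.37 kips.
Design strength φR_n = 0.85 × 55.37 = 47.1 kips.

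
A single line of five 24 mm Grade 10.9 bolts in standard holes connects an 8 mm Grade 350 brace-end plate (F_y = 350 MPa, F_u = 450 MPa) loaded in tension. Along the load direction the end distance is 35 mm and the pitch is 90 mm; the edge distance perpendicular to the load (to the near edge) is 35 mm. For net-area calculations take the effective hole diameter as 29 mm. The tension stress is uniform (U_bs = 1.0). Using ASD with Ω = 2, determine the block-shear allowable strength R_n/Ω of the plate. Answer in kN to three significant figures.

323 kN

Shear plane L_v = 35 + 4·90 = 395 mm; A_gv = 395 × 8 = 3160 mm².
A_nv = (395 − 4.5·29) × 8 = 2116 mm².
A_nt = (35 − 0.5·29) × 8 = 164 mm².
0.6 F_u A_nv = 571.3 kN; 0.6 F_y A_gv = 663.6 kN → shear rupture governs the shear term.
R_n = 571.3 + 1.0 × 450 × 164 / 1000 = 645.1 kN.
Allowable strength R_n/Ω = 645.1 / 2 = 323 kN.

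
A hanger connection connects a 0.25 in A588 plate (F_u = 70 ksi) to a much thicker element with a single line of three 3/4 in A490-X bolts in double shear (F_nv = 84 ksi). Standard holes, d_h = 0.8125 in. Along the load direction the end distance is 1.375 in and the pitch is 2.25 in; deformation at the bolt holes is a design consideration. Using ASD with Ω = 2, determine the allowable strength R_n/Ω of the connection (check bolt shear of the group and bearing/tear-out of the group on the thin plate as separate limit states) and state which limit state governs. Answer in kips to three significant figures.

Bolt shear: A_b = π·0.75²/4 = 0.4418 in²; R_n = 84 × 0.4418 × 3 × 2 = 222.7 kips → 222.7 / 2 = 111 kips.
Bearing (1.2 l_c t F_u ≤ 2.4 d t F_u): upper limit = 2.4·0.75·0.25·70 = 31.5 kips.
  Edge l_c = 1.375 − 0.8125/2 = 0.9688 → r_n = 20.34 kips; interior l_c = 2.25 − 0.8125 = 1.438 → r_n = 30.19 kips.
  R_n,bearing = 1·20.34 + 2·30.19 = 80.72 kips → 80.72 / 2 = 40.4 kips.
Bearing governs: 40.4 kips.

40.4 kips (bearing governs)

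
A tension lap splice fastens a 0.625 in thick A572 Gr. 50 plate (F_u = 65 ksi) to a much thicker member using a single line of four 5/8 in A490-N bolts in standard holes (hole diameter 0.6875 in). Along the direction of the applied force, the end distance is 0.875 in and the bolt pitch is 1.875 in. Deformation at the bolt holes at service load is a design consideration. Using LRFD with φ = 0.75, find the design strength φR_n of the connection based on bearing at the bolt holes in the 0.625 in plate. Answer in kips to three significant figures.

Per bolt r_n = 1.2 l_c t F_u ≤ 2.4 d t F_u; upper limit = 2.4 × 0.625 × 0.625 × 65 = 60.94 kips.
Edge bolt: l_c = 0.875 − 0.6875/2 = 0.5312 in → 1.2 × 0.5312 × 0.625 × 65 = 25.9 → r_n = 25.9 kips.
Interior bolts: l_c = 1.875 − 0.6875 = 1.188 in → 1.2 × 1.188 × 0.625 × 65 = 57.89 → r_n = 57.89 kips.
R_n = 1 × 25.9 + 3 × 57.89 = 199.6 kips.
Design strength φR_n = 0.75 × 199.6 = 150 kips.

150 kips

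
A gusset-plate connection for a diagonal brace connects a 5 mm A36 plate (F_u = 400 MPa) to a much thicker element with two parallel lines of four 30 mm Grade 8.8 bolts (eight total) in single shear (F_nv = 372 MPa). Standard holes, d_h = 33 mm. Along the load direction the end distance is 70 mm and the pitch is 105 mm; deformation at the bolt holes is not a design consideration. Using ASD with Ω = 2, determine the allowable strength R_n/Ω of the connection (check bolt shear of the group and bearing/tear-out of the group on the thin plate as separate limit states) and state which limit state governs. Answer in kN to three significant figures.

Bolt shear: A_b = π·30²/4 = 706.9 mm²; R_n = 372 × 706.9 × 8 × 1 / 1000 = 2104 kN → 2104 / 2 = 1050 kN.
Bearing (1.5 l_c t F_u ≤ 3.0 d t F_u): upper limit = 3.0·30·5·400 / 1000 = 180 kN.
  Edge l_c = 70 − 33/2 = 53.5 → r_n = 160.5 kN; interior l_c = 105 − 33 = 72 → r_n = 180 kN.
  R_n,bearing = 2·160.5 + 6·180 = 1401 kN → 1401 / 2 = 700 kN.
Bearing governs: 700 kN.

700 kN (bearing governs)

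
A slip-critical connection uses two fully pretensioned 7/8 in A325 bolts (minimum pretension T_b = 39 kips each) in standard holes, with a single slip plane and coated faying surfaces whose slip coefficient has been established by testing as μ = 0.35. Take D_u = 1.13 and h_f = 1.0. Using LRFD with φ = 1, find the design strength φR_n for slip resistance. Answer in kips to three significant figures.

30.8 kips

R_n = μ · D_u · h_f · T_b · n_s · n_b = 0.35 × 1.13 × 1.0 × 39 × 1 × 2 = 30.85 kips.
Design strength φR_n = 1 × 30.85 = 30.8 kips.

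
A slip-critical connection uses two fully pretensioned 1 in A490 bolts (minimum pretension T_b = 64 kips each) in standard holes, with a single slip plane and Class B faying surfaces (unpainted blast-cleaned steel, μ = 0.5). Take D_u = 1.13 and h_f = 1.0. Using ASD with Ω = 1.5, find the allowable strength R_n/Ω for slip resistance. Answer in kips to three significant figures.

48.2 kips

R_n = μ · D_u · h_f · T_b · n_s · n_b = 0.5 × 1.13 × 1.0 × 64 × 1 × 2 = 72.32 kips.
Allowable strength R_n/Ω = 72.32 / 1.5 = 48.2 kips.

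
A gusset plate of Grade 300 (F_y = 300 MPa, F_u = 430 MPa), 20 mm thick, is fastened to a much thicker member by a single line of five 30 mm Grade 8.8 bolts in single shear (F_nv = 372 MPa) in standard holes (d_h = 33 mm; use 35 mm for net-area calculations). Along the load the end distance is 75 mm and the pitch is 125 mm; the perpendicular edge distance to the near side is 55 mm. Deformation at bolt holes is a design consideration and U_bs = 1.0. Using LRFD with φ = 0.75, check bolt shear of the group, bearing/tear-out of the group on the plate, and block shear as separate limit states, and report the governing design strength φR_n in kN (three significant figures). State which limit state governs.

Bolt shear: A_b = π·30²/4 = 706.9 mm²; R_n = 372 × 706.9 × 5 × 1 / 1000 = 1315 kN → 0.75 × 1315 = 986 kN.
Bearing: edge l_c = 58.5, r_n = 603.7 kN; interior l_c = 92, r_n = 619.2 kN; R_n = 603.7 + 4·619.2 = 3081 kN → 2310 kN.
Block shear: A_gv = 11500, A_nv = 8350, A_nt = 750 mm²; R_n = min(0.6F_uA_nv, 0.6F_yA_gv) + U_bs·F_u·A_nt = 2392 kN → 1790 kN.
Bolt shear governs: 986 kN.

986 kN (bolt shear governs)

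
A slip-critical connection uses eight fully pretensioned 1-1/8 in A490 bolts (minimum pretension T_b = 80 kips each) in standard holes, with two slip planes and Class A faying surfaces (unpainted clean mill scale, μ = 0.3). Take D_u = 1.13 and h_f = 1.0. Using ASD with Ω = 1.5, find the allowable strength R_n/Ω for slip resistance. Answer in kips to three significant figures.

289 kips

R_n = μ · D_u · h_f · T_b · n_s · n_b = 0.3 × 1.13 × 1.0 × 80 × 2 × 8 = 433.9 kips.
Allowable strength R_n/Ω = 433.9 / 1.5 = 289 kips.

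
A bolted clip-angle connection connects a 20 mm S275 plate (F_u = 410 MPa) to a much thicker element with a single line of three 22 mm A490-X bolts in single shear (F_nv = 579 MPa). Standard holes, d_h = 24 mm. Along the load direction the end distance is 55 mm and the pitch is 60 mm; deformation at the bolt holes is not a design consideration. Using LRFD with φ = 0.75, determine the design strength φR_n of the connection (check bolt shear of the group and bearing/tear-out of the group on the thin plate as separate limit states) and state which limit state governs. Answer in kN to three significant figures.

Bolt shear: A_b = π·22²/4 = 380.1 mm²; R_n = 579 × 380.1 × 3 × 1 / 1000 = 660.3 kN → 0.75 × 660.3 = 495 kN.
Bearing (1.5 l_c t F_u ≤ 3.0 d t F_u): upper limit = 3.0·22·20·410 / 1000 = 541.2 kN.
  Edge l_c = 55 − 24/2 = 43 → r_n = 528.9 kN; interior l_c = 60 − 24 = 36 → r_n = 442.8 kN.
  R_n,bearing = 1·528.9 + 2·442.8 = 1414 kN → 0.75 × 1414 = 1060 kN.
Bolt shear governs: 495 kN.

495 kN (bolt shear governs)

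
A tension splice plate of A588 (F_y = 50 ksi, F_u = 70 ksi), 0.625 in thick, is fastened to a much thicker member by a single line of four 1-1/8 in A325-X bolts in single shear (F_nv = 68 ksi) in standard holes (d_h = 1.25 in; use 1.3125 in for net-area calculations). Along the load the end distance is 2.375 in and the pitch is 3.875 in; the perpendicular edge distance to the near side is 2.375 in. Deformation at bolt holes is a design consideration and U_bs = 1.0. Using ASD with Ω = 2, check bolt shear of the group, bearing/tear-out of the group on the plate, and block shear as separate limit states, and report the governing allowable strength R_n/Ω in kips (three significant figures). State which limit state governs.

135 kips (bolt shear governs)

Bolt shear: A_b = π·1.125²/4 = 0.994 in²; R_n = 68 × 0.994 × 4 × 1 = 270.4 kips → 270.4 / 2 = 135 kips.
Bearing: edge l_c = 1.75, r_n = 91.88 kips; interior l_c = 2.625, r_n = 118.1 kips; R_n = 91.88 + 3·118.1 = 446.2 kips → 223 kips.
Block shear: A_gv = 8.75, A_nv = 5.879, A_nt = 1.074 in²; R_n = min(0.6F_uA_nv, 0.6F_yA_gv) + U_bs·F_u·A_nt = 322.1 kips → 161 kips.
Bolt shear governs: 135 kips.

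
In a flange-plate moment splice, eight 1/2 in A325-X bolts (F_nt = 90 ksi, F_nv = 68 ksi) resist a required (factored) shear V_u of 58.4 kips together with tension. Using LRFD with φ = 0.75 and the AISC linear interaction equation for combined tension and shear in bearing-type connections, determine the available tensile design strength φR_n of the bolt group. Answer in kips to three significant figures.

A_b = π·0.5²/4 = 0.1963 in²; f_rv = 58.4 / (8 × 0.1963) = 37.18 ksi.
F'_nt = 1.3 F_nt − (F_nt / φF_nv) f_rv = 1.3·90 − (90/(0.75·68))·37.18 = 51.39 ksi, capped at F_nt → F'_nt = 51.39 ksi.
R_n = F'_nt · A_b · n = 51.39 × 0.1963 × 8 = 80.72 kips.
Design strength φR_n = 0.75 × 80.72 = 60.5 kips.

60.5 kips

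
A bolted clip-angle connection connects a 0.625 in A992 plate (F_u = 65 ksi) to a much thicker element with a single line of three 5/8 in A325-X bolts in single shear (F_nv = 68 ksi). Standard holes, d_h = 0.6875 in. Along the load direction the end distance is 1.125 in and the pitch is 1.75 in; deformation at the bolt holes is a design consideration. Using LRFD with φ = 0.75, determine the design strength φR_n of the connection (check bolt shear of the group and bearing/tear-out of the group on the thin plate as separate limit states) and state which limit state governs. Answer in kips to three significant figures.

Bolt shear: A_b = π·0.625²/4 = 0.3068 in²; R_n = 68 × 0.3068 × 3 × 1 = 62.59 kips → 0.75 × 62.59 = 46.9 kips.
Bearing (1.2 l_c t F_u ≤ 2.4 d t F_u): upper limit = 2.4·0.625·0.625·65 = 60.94 kips.
  Edge l_c = 1.125 − 0.6875/2 = 0.7812 → r_n = 38.09 kips; interior l_c = 1.75 − 0.6875 = 1.062 → r_n = 51.8 kips.
  R_n,bearing = 1·38.09 + 2·51.8 = 141.7 kips → 0.75 × 141.7 = 106 kips.
Bolt shear governs: 46.9 kips.

46.9 kips (bolt shear governs)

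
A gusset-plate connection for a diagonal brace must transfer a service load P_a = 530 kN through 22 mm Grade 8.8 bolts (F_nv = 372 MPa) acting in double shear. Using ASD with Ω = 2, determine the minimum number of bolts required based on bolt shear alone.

4 bolts

A_b = π·22²/4 = 380.1 mm².
Per-bolt allowable strength R_n/Ω = 372 × 380.1 × 2 / 1000 / 2 = 141.4 kN.
n ≥ 530 / 141.4 = 3.748 → use 4 bolts.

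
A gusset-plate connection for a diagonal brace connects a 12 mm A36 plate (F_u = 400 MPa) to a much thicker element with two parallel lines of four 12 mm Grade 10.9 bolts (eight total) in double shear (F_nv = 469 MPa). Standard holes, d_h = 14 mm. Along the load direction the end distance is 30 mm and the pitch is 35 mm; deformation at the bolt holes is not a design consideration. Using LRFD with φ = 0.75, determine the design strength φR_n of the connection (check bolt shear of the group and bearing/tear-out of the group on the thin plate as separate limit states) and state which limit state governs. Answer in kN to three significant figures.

Bolt shear: A_b = π·12²/4 = 113.1 mm²; R_n = 469 × 113.1 × 8 × 2 / 1000 = 848.7 kN → 0.75 × 848.7 = 637 kN.
Bearing (1.5 l_c t F_u ≤ 3.0 d t F_u): upper limit = 3.0·12·12·400 / 1000 = 172.8 kN.
  Edge l_c = 30 − 14/2 = 23 → r_n = 165.6 kN; interior l_c = 35 − 14 = 21 → r_n = 151.2 kN.
  R_n,bearing = 2·165.6 + 6·151.2 = 1238 kN → 0.75 × 1238 = 929 kN.
Bolt shear governs: 637 kN.

637 kN (bolt shear governs)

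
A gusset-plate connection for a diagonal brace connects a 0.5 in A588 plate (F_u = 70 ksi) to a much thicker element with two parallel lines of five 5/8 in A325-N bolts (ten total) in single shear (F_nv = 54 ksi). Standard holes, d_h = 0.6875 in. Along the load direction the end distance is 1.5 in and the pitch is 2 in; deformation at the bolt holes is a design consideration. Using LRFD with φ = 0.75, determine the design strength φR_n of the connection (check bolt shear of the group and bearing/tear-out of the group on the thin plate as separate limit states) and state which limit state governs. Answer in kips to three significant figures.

124 kips (bolt shear governs)

Bolt shear: A_b = π·0.625²/4 = 0.3068 in²; R_n = 54 × 0.3068 × 10 × 1 = 165.7 kips → 0.75 × 165.7 = 124 kips.
Bearing (1.2 l_c t F_u ≤ 2.4 d t F_u): upper limit = 2.4·0.625·0.5·70 = 52.5 kips.
  Edge l_c = 1.5 − 0.6875/2 = 1.156 → r_n = 48.56 kips; interior l_c = 2 − 0.6875 = 1.312 → r_n = 52.5 kips.
  R_n,bearing = 2·48.56 + 8·52.5 = 517.1 kips → 0.75 × 517.1 = 388 kips.
Bolt shear governs: 124 kips.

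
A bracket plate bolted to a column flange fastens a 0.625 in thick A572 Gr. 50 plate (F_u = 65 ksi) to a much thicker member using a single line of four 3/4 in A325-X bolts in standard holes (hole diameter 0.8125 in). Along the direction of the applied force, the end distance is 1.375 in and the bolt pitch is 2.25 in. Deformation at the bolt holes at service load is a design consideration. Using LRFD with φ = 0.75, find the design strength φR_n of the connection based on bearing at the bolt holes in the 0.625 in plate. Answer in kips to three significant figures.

Per bolt r_n = 1.2 l_c t F_u ≤ 2.4 d t F_u; upper limit = 2.4 × 0.75 × 0.625 × 65 = 73.12 kips.
Edge bolt: l_c = 1.375 − 0.8125/2 = 0.9688 in → 1.2 × 0.9688 × 0.625 × 65 = 47.23 → r_n = 47.23 kips.
Interior bolts: l_c = 2.25 − 0.8125 = 1.438 in → 1.2 × 1.438 × 0.625 × 65 = 70.08 → r_n = 70.08 kips.
R_n = 1 × 47.23 + 3 × 70.08 = 257.5 kips.
Design strength φR_n = 0.75 × 257.5 = 193 kips.

193 kips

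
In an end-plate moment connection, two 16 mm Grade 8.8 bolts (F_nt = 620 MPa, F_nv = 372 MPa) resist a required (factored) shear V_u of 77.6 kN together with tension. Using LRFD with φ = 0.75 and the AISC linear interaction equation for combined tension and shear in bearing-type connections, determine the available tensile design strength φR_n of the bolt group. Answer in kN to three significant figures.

114 kN

A_b = π·16²/4 = 201.1 mm²; f_rv = 77.6 × 1000 / (2 × 201.1) = 193 MPa.
F'_nt = 1.3 F_nt − (F_nt / φF_nv) f_rv = 1.3·620 − (620/(0.75·372))·193 = 377.2 MPa, capped at F_nt → F'_nt = 377.2 MPa.
R_n = F'_nt · A_b · n = 377.2 × 201.1 × 2 / 1000 = 151.7 kN.
Design strength φR_n = 0.75 × 151.7 = 114 kN.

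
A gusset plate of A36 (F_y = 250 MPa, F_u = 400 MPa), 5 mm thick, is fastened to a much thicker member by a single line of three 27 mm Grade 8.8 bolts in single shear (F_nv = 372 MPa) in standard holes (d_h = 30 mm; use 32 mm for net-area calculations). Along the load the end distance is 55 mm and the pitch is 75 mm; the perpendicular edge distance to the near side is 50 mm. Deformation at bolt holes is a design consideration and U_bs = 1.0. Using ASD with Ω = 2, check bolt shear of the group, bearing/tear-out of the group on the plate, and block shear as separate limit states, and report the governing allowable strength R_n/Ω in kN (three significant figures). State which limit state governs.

Bolt shear: A_b = π·27²/4 = 572.6 mm²; R_n = 372 × 572.6 × 3 × 1 / 1000 = 639 kN → 639 / 2 = 319 kN.
Bearing: edge l_c = 40, r_n = 96 kN; interior l_c = 45, r_n = 108 kN; R_n = 96 + 2·108 = 312 kN → 156 kN.
Block shear: A_gv = 1025, A_nv = 625, A_nt = 170 mm²; R_n = min(0.6F_uA_nv, 0.6F_yA_gv) + U_bs·F_u·A_nt = 218 kN → 109 kN.
Block shear governs: 109 kN.

109 kN (block shear governs)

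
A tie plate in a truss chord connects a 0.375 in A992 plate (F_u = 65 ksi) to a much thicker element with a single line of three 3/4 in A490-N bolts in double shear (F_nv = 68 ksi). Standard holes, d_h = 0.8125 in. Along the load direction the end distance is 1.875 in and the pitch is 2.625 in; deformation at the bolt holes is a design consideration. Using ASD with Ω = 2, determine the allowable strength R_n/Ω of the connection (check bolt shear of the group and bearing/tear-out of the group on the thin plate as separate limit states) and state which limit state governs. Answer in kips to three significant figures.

65.4 kips (bearing governs)

Bolt shear: A_b = π·0.75²/4 = 0.4418 in²; R_n = 68 × 0.4418 × 3 × 2 = 180.2 kips → 180.2 / 2 = 90.1 kips.
Bearing (1.2 l_c t F_u ≤ 2.4 d t F_u): upper limit = 2.4·0.75·0.375·65 = 43.87 kips.
  Edge l_c = 1.875 − 0.8125/2 = 1.469 → r_n = 42.96 kips; interior l_c = 2.625 − 0.8125 = 1.812 → r_n = 43.87 kips.
  R_n,bearing = 1·42.96 + 2·43.87 = 130.7 kips → 130.7 / 2 = 65.4 kips.
Bearing governs: 65.4 kips.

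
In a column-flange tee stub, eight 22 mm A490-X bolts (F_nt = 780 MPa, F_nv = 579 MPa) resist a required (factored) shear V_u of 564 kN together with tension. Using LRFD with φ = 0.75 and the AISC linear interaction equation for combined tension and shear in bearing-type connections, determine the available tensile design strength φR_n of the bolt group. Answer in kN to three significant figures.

1550 kN

A_b = π·22²/4 = 380.1 mm²; f_rv = 564 × 1000 / (8 × 380.1) = 185.5 MPa.
F'_nt = 1.3 F_nt − (F_nt / φF_nv) f_rv = 1.3·780 − (780/(0.75·579))·185.5 = 680.9 MPa, capped at F_nt → F'_nt = 680.9 MPa.
R_n = F'_nt · A_b · n = 680.9 × 380.1 × 8 / 1000 = 2071 kN.
Design strength φR_n = 0.75 × 2071 = 1550 kN.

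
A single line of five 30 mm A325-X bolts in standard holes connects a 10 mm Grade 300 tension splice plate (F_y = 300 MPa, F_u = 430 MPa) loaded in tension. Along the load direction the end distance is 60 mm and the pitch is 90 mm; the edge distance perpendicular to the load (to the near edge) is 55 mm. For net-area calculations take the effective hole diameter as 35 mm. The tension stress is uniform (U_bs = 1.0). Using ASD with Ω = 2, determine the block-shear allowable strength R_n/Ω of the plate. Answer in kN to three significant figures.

419 kN

Shear plane L_v = 60 + 4·90 = 420 mm; A_gv = 420 × 10 = 4200 mm².
A_nv = (420 − 4.5·35) × 10 = 2625 mm².
A_nt = (55 − 0.5·35) × 10 = 375 mm².
0.6 F_u A_nv = 677.2 kN; 0.6 F_y A_gv = 756 kN → shear rupture governs the shear term.
R_n = 677.2 + 1.0 × 430 × 375 / 1000 = 838.5 kN.
Allowable strength R_n/Ω = 838.5 / 2 = 419 kN.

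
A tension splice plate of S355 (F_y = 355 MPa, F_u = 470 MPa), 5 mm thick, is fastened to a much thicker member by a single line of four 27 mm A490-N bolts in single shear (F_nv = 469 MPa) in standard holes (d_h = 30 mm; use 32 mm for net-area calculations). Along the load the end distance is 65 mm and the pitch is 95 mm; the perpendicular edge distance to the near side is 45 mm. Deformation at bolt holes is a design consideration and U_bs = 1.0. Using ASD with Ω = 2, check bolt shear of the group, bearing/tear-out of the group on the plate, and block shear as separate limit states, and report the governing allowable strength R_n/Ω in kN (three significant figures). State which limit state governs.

202 kN (block shear governs)

Bolt shear: A_b = π·27²/4 = 572.6 mm²; R_n = 469 × 572.6 × 4 × 1 / 1000 = 1074 kN → 1074 / 2 = 537 kN.
Bearing: edge l_c = 50, r_n = 141 kN; interior l_c = 65, r_n = 152.3 kN; R_n = 141 + 3·152.3 = 597.8 kN → 299 kN.
Block shear: A_gv = 1750, A_nv = 1190, A_nt = 145 mm²; R_n = min(0.6F_uA_nv, 0.6F_yA_gv) + U_bs·F_u·A_nt = 403.7 kN → 202 kN.
Block shear governs: 202 kN.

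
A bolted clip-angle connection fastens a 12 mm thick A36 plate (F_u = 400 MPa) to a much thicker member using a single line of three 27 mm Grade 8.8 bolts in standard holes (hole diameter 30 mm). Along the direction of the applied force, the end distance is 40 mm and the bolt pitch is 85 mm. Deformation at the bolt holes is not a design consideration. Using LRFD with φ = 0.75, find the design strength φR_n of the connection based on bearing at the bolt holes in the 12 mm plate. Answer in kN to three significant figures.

Per bolt r_n = 1.5 l_c t F_u ≤ 3.0 d t F_u; upper limit = 3.0 × 27 × 12 × 400 / 1000 = 388.8 kN.
Edge bolt: l_c = 40 − 30/2 = 25 mm → 1.5 × 25 × 12 × 400 / 1000 = 180 → r_n = 180 kN.
Interior bolts: l_c = 85 − 30 = 55 mm → 1.5 × 55 × 12 × 400 / 1000 = 396 → r_n = 388.8 kN.
R_n = 1 × 180 + 2 × 388.8 = 957.6 kN.
Design strength φR_n = 0.75 × 957.6 = 718 kN.

718 kN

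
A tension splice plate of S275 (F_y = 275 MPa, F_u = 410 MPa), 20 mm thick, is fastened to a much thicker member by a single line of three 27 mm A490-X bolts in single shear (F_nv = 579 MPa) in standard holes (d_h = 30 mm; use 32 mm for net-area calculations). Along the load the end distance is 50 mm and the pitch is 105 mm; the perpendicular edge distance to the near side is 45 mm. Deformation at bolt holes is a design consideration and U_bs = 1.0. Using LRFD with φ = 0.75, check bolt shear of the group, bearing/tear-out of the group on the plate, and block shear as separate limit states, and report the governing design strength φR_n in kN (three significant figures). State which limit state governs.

746 kN (bolt shear governs)

Bolt shear: A_b = π·27²/4 = 572.6 mm²; R_n = 579 × 572.6 × 3 × 1 / 1000 = 994.5 kN → 0.75 × 994.5 = 746 kN.
Bearing: edge l_c = 35, r_n = 344.4 kN; interior l_c = 75, r_n = 531.4 kN; R_n = 344.4 + 2·531.4 = 1407 kN → 1060 kN.
Block shear: A_gv = 5200, A_nv = 3600, A_nt = 580 mm²; R_n = min(0.6F_uA_nv, 0.6F_yA_gv) + U_bs·F_u·A_nt = 1096 kN → 822 kN.
Bolt shear governs: 746 kN.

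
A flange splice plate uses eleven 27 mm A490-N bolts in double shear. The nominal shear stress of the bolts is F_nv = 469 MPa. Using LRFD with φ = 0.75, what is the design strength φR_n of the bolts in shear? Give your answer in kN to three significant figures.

A_b = π × 27² / 4 = 572.6 mm².
R_n = F_nv · A_b · n · n_s = 469 × 572.6 × 11 × 2 / 1000 = 5908 kN.
Design strength φR_n = 0.75 × 5908 = 4430 kN.

4430 kN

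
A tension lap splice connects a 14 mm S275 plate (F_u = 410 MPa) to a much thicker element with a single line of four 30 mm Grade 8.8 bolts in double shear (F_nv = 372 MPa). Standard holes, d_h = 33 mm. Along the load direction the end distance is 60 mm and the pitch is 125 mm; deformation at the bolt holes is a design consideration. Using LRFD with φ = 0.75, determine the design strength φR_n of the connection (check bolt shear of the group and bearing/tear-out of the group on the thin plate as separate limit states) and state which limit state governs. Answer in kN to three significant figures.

Bolt shear: A_b = π·30²/4 = 706.9 mm²; R_n = 372 × 706.9 × 4 × 2 / 1000 = 2104 kN → 0.75 × 2104 = 1580 kN.
Bearing (1.2 l_c t F_u ≤ 2.4 d t F_u): upper limit = 2.4·30·14·410 / 1000 = 413.3 kN.
  Edge l_c = 60 − 33/2 = 43.5 → r_n = 299.6 kN; interior l_c = 125 − 33 = 92 → r_n = 413.3 kN.
  R_n,bearing = 1·299.6 + 3·413.3 = 1539 kN → 0.75 × 1539 = 1150 kN.
Bearing governs: 1150 kN.

1150 kN (bearing governs)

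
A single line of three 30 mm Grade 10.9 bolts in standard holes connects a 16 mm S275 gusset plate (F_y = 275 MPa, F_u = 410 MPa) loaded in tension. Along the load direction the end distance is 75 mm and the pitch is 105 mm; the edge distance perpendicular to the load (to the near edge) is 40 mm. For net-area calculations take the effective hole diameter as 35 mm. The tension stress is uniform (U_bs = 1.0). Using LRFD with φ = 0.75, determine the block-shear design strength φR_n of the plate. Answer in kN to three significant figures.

Shear plane L_v = 75 + 2·105 = 285 mm; A_gv = 285 × 16 = 4560 mm².
A_nv = (285 − 2.5·35) × 16 = 3160 mm².
A_nt = (40 − 0.5·35) × 16 = 360 mm².
0.6 F_u A_nv = 777.4 kN; 0.6 F_y A_gv = 752.4 kN → shear yielding governs the shear term.
R_n = 752.4 + 1.0 × 410 × 360 / 1000 = 900 kN.
Design strength φR_n = 0.75 × 900 = 675 kN.

675 kN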